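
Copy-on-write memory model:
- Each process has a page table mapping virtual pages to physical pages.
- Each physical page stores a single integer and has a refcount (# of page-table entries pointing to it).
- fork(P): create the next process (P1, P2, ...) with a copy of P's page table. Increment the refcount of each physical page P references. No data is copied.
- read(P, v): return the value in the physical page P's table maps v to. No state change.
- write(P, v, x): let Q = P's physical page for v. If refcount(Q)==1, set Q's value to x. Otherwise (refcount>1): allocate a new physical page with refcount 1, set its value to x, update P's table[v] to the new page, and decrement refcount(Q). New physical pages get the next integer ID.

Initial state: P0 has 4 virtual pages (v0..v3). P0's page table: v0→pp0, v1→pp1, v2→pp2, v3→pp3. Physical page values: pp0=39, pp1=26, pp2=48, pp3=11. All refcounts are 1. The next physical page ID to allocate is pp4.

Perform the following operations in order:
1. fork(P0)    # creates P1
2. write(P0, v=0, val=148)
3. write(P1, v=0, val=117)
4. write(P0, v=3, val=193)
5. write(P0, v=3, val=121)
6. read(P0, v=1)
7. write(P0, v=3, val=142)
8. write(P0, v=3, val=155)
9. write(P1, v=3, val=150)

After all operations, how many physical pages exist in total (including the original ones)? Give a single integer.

Answer: 6

Derivation:
Op 1: fork(P0) -> P1. 4 ppages; refcounts: pp0:2 pp1:2 pp2:2 pp3:2
Op 2: write(P0, v0, 148). refcount(pp0)=2>1 -> COPY to pp4. 5 ppages; refcounts: pp0:1 pp1:2 pp2:2 pp3:2 pp4:1
Op 3: write(P1, v0, 117). refcount(pp0)=1 -> write in place. 5 ppages; refcounts: pp0:1 pp1:2 pp2:2 pp3:2 pp4:1
Op 4: write(P0, v3, 193). refcount(pp3)=2>1 -> COPY to pp5. 6 ppages; refcounts: pp0:1 pp1:2 pp2:2 pp3:1 pp4:1 pp5:1
Op 5: write(P0, v3, 121). refcount(pp5)=1 -> write in place. 6 ppages; refcounts: pp0:1 pp1:2 pp2:2 pp3:1 pp4:1 pp5:1
Op 6: read(P0, v1) -> 26. No state change.
Op 7: write(P0, v3, 142). refcount(pp5)=1 -> write in place. 6 ppages; refcounts: pp0:1 pp1:2 pp2:2 pp3:1 pp4:1 pp5:1
Op 8: write(P0, v3, 155). refcount(pp5)=1 -> write in place. 6 ppages; refcounts: pp0:1 pp1:2 pp2:2 pp3:1 pp4:1 pp5:1
Op 9: write(P1, v3, 150). refcount(pp3)=1 -> write in place. 6 ppages; refcounts: pp0:1 pp1:2 pp2:2 pp3:1 pp4:1 pp5:1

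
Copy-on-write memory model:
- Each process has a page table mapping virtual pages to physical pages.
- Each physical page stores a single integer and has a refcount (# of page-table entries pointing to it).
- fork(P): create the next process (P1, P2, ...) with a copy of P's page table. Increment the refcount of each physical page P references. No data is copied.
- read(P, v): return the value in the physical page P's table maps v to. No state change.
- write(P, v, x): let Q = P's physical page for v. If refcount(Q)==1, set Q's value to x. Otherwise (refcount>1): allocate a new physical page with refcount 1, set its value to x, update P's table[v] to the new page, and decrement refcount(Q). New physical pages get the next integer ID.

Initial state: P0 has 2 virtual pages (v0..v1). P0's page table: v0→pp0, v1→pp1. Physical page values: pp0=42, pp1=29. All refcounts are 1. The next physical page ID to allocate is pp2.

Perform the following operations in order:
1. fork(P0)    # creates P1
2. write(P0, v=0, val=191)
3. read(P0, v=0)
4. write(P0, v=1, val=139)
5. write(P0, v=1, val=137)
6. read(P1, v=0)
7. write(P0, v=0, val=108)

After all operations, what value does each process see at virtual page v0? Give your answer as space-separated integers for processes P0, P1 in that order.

Answer: 108 42

Derivation:
Op 1: fork(P0) -> P1. 2 ppages; refcounts: pp0:2 pp1:2
Op 2: write(P0, v0, 191). refcount(pp0)=2>1 -> COPY to pp2. 3 ppages; refcounts: pp0:1 pp1:2 pp2:1
Op 3: read(P0, v0) -> 191. No state change.
Op 4: write(P0, v1, 139). refcount(pp1)=2>1 -> COPY to pp3. 4 ppages; refcounts: pp0:1 pp1:1 pp2:1 pp3:1
Op 5: write(P0, v1, 137). refcount(pp3)=1 -> write in place. 4 ppages; refcounts: pp0:1 pp1:1 pp2:1 pp3:1
Op 6: read(P1, v0) -> 42. No state change.
Op 7: write(P0, v0, 108). refcount(pp2)=1 -> write in place. 4 ppages; refcounts: pp0:1 pp1:1 pp2:1 pp3:1
P0: v0 -> pp2 = 108
P1: v0 -> pp0 = 42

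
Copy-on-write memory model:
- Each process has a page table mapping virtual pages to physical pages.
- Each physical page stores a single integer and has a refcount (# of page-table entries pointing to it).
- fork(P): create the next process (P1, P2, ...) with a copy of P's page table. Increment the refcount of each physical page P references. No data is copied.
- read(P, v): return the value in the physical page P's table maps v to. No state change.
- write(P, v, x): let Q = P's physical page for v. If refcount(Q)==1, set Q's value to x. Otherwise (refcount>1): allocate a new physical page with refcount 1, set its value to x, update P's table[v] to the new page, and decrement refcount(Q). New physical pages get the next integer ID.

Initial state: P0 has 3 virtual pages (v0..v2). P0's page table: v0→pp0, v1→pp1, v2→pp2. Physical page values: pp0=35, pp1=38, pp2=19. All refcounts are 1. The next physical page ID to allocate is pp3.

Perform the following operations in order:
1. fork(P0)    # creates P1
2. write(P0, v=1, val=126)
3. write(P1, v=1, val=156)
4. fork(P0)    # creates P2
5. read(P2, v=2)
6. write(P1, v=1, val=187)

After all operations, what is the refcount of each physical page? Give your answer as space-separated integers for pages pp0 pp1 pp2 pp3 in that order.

Op 1: fork(P0) -> P1. 3 ppages; refcounts: pp0:2 pp1:2 pp2:2
Op 2: write(P0, v1, 126). refcount(pp1)=2>1 -> COPY to pp3. 4 ppages; refcounts: pp0:2 pp1:1 pp2:2 pp3:1
Op 3: write(P1, v1, 156). refcount(pp1)=1 -> write in place. 4 ppages; refcounts: pp0:2 pp1:1 pp2:2 pp3:1
Op 4: fork(P0) -> P2. 4 ppages; refcounts: pp0:3 pp1:1 pp2:3 pp3:2
Op 5: read(P2, v2) -> 19. No state change.
Op 6: write(P1, v1, 187). refcount(pp1)=1 -> write in place. 4 ppages; refcounts: pp0:3 pp1:1 pp2:3 pp3:2

Answer: 3 1 3 2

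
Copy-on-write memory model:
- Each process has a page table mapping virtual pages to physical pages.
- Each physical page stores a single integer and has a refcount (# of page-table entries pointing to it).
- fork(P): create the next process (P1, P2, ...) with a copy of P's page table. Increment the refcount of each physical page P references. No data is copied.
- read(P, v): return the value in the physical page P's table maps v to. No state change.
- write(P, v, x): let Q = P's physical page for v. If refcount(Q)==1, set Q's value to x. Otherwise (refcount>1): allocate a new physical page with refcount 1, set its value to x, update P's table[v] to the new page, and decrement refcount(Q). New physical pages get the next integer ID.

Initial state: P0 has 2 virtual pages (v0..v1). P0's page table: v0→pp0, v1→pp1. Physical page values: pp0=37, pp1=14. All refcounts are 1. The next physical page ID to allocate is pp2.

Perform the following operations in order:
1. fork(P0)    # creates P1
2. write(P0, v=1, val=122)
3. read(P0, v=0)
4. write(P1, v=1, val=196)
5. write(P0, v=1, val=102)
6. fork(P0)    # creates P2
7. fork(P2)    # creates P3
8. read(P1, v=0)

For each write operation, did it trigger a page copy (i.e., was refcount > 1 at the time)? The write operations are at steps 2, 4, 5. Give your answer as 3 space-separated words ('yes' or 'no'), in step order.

Op 1: fork(P0) -> P1. 2 ppages; refcounts: pp0:2 pp1:2
Op 2: write(P0, v1, 122). refcount(pp1)=2>1 -> COPY to pp2. 3 ppages; refcounts: pp0:2 pp1:1 pp2:1
Op 3: read(P0, v0) -> 37. No state change.
Op 4: write(P1, v1, 196). refcount(pp1)=1 -> write in place. 3 ppages; refcounts: pp0:2 pp1:1 pp2:1
Op 5: write(P0, v1, 102). refcount(pp2)=1 -> write in place. 3 ppages; refcounts: pp0:2 pp1:1 pp2:1
Op 6: fork(P0) -> P2. 3 ppages; refcounts: pp0:3 pp1:1 pp2:2
Op 7: fork(P2) -> P3. 3 ppages; refcounts: pp0:4 pp1:1 pp2:3
Op 8: read(P1, v0) -> 37. No state change.

yes no no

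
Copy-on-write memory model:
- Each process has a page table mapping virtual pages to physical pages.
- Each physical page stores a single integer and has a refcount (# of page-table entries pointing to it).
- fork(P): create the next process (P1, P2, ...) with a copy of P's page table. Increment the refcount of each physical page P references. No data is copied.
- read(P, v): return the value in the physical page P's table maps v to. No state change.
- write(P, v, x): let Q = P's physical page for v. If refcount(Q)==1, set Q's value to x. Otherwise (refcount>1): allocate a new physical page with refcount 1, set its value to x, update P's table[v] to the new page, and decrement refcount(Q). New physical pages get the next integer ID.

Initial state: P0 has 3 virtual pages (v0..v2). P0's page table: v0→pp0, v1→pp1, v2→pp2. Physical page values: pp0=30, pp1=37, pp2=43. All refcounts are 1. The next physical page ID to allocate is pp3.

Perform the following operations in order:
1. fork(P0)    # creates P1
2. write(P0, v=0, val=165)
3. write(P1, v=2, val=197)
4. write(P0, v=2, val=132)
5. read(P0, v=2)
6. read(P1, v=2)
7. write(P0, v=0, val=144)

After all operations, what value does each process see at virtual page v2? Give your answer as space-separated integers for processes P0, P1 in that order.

Op 1: fork(P0) -> P1. 3 ppages; refcounts: pp0:2 pp1:2 pp2:2
Op 2: write(P0, v0, 165). refcount(pp0)=2>1 -> COPY to pp3. 4 ppages; refcounts: pp0:1 pp1:2 pp2:2 pp3:1
Op 3: write(P1, v2, 197). refcount(pp2)=2>1 -> COPY to pp4. 5 ppages; refcounts: pp0:1 pp1:2 pp2:1 pp3:1 pp4:1
Op 4: write(P0, v2, 132). refcount(pp2)=1 -> write in place. 5 ppages; refcounts: pp0:1 pp1:2 pp2:1 pp3:1 pp4:1
Op 5: read(P0, v2) -> 132. No state change.
Op 6: read(P1, v2) -> 197. No state change.
Op 7: write(P0, v0, 144). refcount(pp3)=1 -> write in place. 5 ppages; refcounts: pp0:1 pp1:2 pp2:1 pp3:1 pp4:1
P0: v2 -> pp2 = 132
P1: v2 -> pp4 = 197

Answer: 132 197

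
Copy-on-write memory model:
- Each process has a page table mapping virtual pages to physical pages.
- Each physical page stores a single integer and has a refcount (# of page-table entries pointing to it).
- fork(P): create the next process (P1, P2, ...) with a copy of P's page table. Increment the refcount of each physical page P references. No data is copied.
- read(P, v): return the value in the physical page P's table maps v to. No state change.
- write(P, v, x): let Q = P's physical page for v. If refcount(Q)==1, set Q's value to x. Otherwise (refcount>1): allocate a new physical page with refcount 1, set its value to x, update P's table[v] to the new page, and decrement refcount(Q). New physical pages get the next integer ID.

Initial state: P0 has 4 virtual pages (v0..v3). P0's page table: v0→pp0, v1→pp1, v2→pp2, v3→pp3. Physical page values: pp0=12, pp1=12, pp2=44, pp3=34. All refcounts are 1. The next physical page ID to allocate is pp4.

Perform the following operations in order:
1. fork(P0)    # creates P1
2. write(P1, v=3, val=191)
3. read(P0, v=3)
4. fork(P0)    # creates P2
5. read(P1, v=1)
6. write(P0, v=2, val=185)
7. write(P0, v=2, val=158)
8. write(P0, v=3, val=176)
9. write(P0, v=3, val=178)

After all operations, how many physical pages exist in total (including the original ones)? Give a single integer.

Answer: 7

Derivation:
Op 1: fork(P0) -> P1. 4 ppages; refcounts: pp0:2 pp1:2 pp2:2 pp3:2
Op 2: write(P1, v3, 191). refcount(pp3)=2>1 -> COPY to pp4. 5 ppages; refcounts: pp0:2 pp1:2 pp2:2 pp3:1 pp4:1
Op 3: read(P0, v3) -> 34. No state change.
Op 4: fork(P0) -> P2. 5 ppages; refcounts: pp0:3 pp1:3 pp2:3 pp3:2 pp4:1
Op 5: read(P1, v1) -> 12. No state change.
Op 6: write(P0, v2, 185). refcount(pp2)=3>1 -> COPY to pp5. 6 ppages; refcounts: pp0:3 pp1:3 pp2:2 pp3:2 pp4:1 pp5:1
Op 7: write(P0, v2, 158). refcount(pp5)=1 -> write in place. 6 ppages; refcounts: pp0:3 pp1:3 pp2:2 pp3:2 pp4:1 pp5:1
Op 8: write(P0, v3, 176). refcount(pp3)=2>1 -> COPY to pp6. 7 ppages; refcounts: pp0:3 pp1:3 pp2:2 pp3:1 pp4:1 pp5:1 pp6:1
Op 9: write(P0, v3, 178). refcount(pp6)=1 -> write in place. 7 ppages; refcounts: pp0:3 pp1:3 pp2:2 pp3:1 pp4:1 pp5:1 pp6:1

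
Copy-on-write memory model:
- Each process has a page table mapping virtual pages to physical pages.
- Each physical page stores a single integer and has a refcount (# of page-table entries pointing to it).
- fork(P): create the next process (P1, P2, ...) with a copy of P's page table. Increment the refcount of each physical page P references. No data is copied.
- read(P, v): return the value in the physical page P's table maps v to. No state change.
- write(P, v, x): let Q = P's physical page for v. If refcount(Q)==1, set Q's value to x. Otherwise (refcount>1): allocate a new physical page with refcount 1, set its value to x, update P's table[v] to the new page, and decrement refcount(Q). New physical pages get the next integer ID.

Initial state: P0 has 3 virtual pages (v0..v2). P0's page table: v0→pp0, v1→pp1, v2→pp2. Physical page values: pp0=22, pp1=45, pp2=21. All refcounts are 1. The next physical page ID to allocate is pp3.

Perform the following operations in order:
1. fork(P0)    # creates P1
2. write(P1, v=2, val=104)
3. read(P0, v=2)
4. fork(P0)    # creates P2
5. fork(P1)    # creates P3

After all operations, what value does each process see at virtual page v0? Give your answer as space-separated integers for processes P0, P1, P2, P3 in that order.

Op 1: fork(P0) -> P1. 3 ppages; refcounts: pp0:2 pp1:2 pp2:2
Op 2: write(P1, v2, 104). refcount(pp2)=2>1 -> COPY to pp3. 4 ppages; refcounts: pp0:2 pp1:2 pp2:1 pp3:1
Op 3: read(P0, v2) -> 21. No state change.
Op 4: fork(P0) -> P2. 4 ppages; refcounts: pp0:3 pp1:3 pp2:2 pp3:1
Op 5: fork(P1) -> P3. 4 ppages; refcounts: pp0:4 pp1:4 pp2:2 pp3:2
P0: v0 -> pp0 = 22
P1: v0 -> pp0 = 22
P2: v0 -> pp0 = 22
P3: v0 -> pp0 = 22

Answer: 22 22 22 22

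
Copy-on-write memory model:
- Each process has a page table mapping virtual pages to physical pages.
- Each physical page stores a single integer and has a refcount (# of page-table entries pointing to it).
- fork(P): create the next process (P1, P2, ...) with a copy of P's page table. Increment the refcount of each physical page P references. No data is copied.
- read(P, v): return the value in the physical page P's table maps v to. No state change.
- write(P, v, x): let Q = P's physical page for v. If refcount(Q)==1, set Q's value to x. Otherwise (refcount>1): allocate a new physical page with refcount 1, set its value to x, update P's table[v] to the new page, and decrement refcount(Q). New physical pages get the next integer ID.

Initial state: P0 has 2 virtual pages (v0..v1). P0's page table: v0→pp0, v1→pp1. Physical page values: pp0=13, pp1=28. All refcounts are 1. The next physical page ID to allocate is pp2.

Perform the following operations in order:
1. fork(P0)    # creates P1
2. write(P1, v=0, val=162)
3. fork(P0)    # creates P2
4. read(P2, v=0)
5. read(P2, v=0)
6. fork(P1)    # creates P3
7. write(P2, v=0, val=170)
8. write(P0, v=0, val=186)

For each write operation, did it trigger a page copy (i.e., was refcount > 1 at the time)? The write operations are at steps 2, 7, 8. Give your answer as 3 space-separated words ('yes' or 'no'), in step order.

Op 1: fork(P0) -> P1. 2 ppages; refcounts: pp0:2 pp1:2
Op 2: write(P1, v0, 162). refcount(pp0)=2>1 -> COPY to pp2. 3 ppages; refcounts: pp0:1 pp1:2 pp2:1
Op 3: fork(P0) -> P2. 3 ppages; refcounts: pp0:2 pp1:3 pp2:1
Op 4: read(P2, v0) -> 13. No state change.
Op 5: read(P2, v0) -> 13. No state change.
Op 6: fork(P1) -> P3. 3 ppages; refcounts: pp0:2 pp1:4 pp2:2
Op 7: write(P2, v0, 170). refcount(pp0)=2>1 -> COPY to pp3. 4 ppages; refcounts: pp0:1 pp1:4 pp2:2 pp3:1
Op 8: write(P0, v0, 186). refcount(pp0)=1 -> write in place. 4 ppages; refcounts: pp0:1 pp1:4 pp2:2 pp3:1

yes yes no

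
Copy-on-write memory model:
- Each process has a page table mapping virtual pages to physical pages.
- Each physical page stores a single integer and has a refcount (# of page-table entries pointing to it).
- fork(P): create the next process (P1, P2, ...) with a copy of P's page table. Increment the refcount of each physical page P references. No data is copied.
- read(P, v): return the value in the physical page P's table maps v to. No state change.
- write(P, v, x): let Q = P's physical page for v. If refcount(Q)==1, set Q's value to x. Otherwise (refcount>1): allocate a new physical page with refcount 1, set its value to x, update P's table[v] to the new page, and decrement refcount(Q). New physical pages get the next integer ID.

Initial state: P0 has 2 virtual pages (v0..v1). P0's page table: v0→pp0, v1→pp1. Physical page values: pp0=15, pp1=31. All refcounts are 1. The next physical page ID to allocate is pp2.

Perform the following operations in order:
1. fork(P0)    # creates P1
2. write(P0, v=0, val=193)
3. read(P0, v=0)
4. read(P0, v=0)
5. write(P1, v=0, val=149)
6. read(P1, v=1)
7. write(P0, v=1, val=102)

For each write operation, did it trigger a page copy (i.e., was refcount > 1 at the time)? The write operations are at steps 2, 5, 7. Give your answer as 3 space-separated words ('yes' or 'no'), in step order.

Op 1: fork(P0) -> P1. 2 ppages; refcounts: pp0:2 pp1:2
Op 2: write(P0, v0, 193). refcount(pp0)=2>1 -> COPY to pp2. 3 ppages; refcounts: pp0:1 pp1:2 pp2:1
Op 3: read(P0, v0) -> 193. No state change.
Op 4: read(P0, v0) -> 193. No state change.
Op 5: write(P1, v0, 149). refcount(pp0)=1 -> write in place. 3 ppages; refcounts: pp0:1 pp1:2 pp2:1
Op 6: read(P1, v1) -> 31. No state change.
Op 7: write(P0, v1, 102). refcount(pp1)=2>1 -> COPY to pp3. 4 ppages; refcounts: pp0:1 pp1:1 pp2:1 pp3:1

yes no yes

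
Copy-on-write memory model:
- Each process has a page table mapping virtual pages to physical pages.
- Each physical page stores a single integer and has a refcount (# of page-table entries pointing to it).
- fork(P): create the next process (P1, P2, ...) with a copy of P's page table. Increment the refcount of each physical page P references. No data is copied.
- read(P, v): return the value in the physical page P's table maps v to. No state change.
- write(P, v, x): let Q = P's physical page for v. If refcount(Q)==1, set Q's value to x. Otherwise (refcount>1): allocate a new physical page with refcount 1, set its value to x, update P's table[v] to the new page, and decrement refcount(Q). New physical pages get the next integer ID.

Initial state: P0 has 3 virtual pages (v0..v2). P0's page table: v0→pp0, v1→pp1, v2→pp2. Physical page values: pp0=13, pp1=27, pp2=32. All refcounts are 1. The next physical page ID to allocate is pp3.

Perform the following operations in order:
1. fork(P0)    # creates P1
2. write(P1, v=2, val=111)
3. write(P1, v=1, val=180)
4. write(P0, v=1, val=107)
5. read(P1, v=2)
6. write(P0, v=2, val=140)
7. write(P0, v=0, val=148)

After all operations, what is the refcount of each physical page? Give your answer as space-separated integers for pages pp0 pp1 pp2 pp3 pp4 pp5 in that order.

Op 1: fork(P0) -> P1. 3 ppages; refcounts: pp0:2 pp1:2 pp2:2
Op 2: write(P1, v2, 111). refcount(pp2)=2>1 -> COPY to pp3. 4 ppages; refcounts: pp0:2 pp1:2 pp2:1 pp3:1
Op 3: write(P1, v1, 180). refcount(pp1)=2>1 -> COPY to pp4. 5 ppages; refcounts: pp0:2 pp1:1 pp2:1 pp3:1 pp4:1
Op 4: write(P0, v1, 107). refcount(pp1)=1 -> write in place. 5 ppages; refcounts: pp0:2 pp1:1 pp2:1 pp3:1 pp4:1
Op 5: read(P1, v2) -> 111. No state change.
Op 6: write(P0, v2, 140). refcount(pp2)=1 -> write in place. 5 ppages; refcounts: pp0:2 pp1:1 pp2:1 pp3:1 pp4:1
Op 7: write(P0, v0, 148). refcount(pp0)=2>1 -> COPY to pp5. 6 ppages; refcounts: pp0:1 pp1:1 pp2:1 pp3:1 pp4:1 pp5:1

Answer: 1 1 1 1 1 1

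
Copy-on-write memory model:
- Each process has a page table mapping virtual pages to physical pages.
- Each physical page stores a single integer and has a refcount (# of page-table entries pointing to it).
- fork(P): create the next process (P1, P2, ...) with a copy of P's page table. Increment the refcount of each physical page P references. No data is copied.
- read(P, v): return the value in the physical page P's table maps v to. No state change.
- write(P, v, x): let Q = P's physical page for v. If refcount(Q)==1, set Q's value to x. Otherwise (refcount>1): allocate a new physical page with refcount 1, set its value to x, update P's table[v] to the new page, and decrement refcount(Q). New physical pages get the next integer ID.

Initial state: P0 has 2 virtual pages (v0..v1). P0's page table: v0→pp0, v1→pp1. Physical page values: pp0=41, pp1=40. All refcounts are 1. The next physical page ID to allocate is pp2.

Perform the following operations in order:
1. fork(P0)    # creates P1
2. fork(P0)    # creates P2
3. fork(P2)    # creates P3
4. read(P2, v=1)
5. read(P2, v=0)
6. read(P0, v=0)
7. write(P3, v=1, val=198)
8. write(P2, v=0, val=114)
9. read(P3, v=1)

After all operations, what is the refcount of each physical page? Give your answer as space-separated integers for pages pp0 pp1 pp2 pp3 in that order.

Op 1: fork(P0) -> P1. 2 ppages; refcounts: pp0:2 pp1:2
Op 2: fork(P0) -> P2. 2 ppages; refcounts: pp0:3 pp1:3
Op 3: fork(P2) -> P3. 2 ppages; refcounts: pp0:4 pp1:4
Op 4: read(P2, v1) -> 40. No state change.
Op 5: read(P2, v0) -> 41. No state change.
Op 6: read(P0, v0) -> 41. No state change.
Op 7: write(P3, v1, 198). refcount(pp1)=4>1 -> COPY to pp2. 3 ppages; refcounts: pp0:4 pp1:3 pp2:1
Op 8: write(P2, v0, 114). refcount(pp0)=4>1 -> COPY to pp3. 4 ppages; refcounts: pp0:3 pp1:3 pp2:1 pp3:1
Op 9: read(P3, v1) -> 198. No state change.

Answer: 3 3 1 1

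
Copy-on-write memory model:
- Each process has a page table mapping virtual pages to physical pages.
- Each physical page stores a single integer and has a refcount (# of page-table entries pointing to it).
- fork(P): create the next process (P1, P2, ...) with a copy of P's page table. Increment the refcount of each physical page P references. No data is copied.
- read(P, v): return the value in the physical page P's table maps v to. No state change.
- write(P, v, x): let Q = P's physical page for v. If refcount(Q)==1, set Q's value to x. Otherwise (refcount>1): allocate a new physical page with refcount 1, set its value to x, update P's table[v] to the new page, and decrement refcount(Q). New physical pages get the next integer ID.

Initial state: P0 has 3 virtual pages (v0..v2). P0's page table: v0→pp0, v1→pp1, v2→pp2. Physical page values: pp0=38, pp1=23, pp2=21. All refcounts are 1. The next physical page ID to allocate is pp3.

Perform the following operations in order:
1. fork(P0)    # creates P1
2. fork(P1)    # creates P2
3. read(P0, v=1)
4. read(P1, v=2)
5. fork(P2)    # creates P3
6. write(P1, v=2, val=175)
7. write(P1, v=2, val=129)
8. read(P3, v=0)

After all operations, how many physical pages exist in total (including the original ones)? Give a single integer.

Op 1: fork(P0) -> P1. 3 ppages; refcounts: pp0:2 pp1:2 pp2:2
Op 2: fork(P1) -> P2. 3 ppages; refcounts: pp0:3 pp1:3 pp2:3
Op 3: read(P0, v1) -> 23. No state change.
Op 4: read(P1, v2) -> 21. No state change.
Op 5: fork(P2) -> P3. 3 ppages; refcounts: pp0:4 pp1:4 pp2:4
Op 6: write(P1, v2, 175). refcount(pp2)=4>1 -> COPY to pp3. 4 ppages; refcounts: pp0:4 pp1:4 pp2:3 pp3:1
Op 7: write(P1, v2, 129). refcount(pp3)=1 -> write in place. 4 ppages; refcounts: pp0:4 pp1:4 pp2:3 pp3:1
Op 8: read(P3, v0) -> 38. No state change.

Answer: 4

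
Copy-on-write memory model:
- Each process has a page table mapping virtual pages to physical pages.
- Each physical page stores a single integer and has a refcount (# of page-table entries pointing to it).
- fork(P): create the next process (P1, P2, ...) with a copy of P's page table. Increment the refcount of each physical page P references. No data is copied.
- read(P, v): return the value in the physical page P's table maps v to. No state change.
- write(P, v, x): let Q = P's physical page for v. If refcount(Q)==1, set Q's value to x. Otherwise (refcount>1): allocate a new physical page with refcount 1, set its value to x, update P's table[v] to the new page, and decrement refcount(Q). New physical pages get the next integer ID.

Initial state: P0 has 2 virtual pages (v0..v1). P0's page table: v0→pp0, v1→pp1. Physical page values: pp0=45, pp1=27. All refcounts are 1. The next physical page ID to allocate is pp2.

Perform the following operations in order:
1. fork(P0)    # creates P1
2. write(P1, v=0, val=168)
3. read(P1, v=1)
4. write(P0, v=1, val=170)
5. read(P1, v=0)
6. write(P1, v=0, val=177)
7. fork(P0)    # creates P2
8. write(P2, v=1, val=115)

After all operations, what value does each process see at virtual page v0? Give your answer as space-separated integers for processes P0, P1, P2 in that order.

Op 1: fork(P0) -> P1. 2 ppages; refcounts: pp0:2 pp1:2
Op 2: write(P1, v0, 168). refcount(pp0)=2>1 -> COPY to pp2. 3 ppages; refcounts: pp0:1 pp1:2 pp2:1
Op 3: read(P1, v1) -> 27. No state change.
Op 4: write(P0, v1, 170). refcount(pp1)=2>1 -> COPY to pp3. 4 ppages; refcounts: pp0:1 pp1:1 pp2:1 pp3:1
Op 5: read(P1, v0) -> 168. No state change.
Op 6: write(P1, v0, 177). refcount(pp2)=1 -> write in place. 4 ppages; refcounts: pp0:1 pp1:1 pp2:1 pp3:1
Op 7: fork(P0) -> P2. 4 ppages; refcounts: pp0:2 pp1:1 pp2:1 pp3:2
Op 8: write(P2, v1, 115). refcount(pp3)=2>1 -> COPY to pp4. 5 ppages; refcounts: pp0:2 pp1:1 pp2:1 pp3:1 pp4:1
P0: v0 -> pp0 = 45
P1: v0 -> pp2 = 177
P2: v0 -> pp0 = 45

Answer: 45 177 45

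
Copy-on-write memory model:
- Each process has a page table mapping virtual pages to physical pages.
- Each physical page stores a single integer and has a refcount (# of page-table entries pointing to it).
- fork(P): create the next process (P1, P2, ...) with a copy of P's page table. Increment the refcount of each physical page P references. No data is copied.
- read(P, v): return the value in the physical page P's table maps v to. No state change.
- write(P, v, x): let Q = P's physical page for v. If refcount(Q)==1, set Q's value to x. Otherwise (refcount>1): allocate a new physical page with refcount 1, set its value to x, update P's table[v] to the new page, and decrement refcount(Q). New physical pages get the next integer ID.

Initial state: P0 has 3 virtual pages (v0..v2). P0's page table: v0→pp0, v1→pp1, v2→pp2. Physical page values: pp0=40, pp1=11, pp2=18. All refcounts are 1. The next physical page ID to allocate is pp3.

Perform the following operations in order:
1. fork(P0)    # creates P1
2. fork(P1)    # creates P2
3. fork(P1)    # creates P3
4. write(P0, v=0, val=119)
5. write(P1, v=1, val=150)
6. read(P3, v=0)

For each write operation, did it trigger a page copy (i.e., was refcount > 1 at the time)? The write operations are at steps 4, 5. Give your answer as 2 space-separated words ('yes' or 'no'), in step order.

Op 1: fork(P0) -> P1. 3 ppages; refcounts: pp0:2 pp1:2 pp2:2
Op 2: fork(P1) -> P2. 3 ppages; refcounts: pp0:3 pp1:3 pp2:3
Op 3: fork(P1) -> P3. 3 ppages; refcounts: pp0:4 pp1:4 pp2:4
Op 4: write(P0, v0, 119). refcount(pp0)=4>1 -> COPY to pp3. 4 ppages; refcounts: pp0:3 pp1:4 pp2:4 pp3:1
Op 5: write(P1, v1, 150). refcount(pp1)=4>1 -> COPY to pp4. 5 ppages; refcounts: pp0:3 pp1:3 pp2:4 pp3:1 pp4:1
Op 6: read(P3, v0) -> 40. No state change.

yes yes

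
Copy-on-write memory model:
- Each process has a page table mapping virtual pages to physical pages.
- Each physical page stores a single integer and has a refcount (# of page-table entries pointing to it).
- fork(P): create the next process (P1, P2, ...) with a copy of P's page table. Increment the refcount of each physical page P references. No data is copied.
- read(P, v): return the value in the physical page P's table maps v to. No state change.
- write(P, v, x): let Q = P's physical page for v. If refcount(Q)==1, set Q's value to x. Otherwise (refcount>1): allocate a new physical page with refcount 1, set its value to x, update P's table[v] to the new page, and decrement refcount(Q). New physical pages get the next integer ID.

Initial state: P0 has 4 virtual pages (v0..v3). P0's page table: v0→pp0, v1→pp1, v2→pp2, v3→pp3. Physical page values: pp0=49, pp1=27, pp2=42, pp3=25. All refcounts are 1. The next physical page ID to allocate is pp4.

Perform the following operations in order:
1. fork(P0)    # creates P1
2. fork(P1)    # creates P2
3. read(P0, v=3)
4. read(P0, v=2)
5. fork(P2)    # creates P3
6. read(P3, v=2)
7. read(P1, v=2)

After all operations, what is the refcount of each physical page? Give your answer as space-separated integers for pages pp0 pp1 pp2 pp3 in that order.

Op 1: fork(P0) -> P1. 4 ppages; refcounts: pp0:2 pp1:2 pp2:2 pp3:2
Op 2: fork(P1) -> P2. 4 ppages; refcounts: pp0:3 pp1:3 pp2:3 pp3:3
Op 3: read(P0, v3) -> 25. No state change.
Op 4: read(P0, v2) -> 42. No state change.
Op 5: fork(P2) -> P3. 4 ppages; refcounts: pp0:4 pp1:4 pp2:4 pp3:4
Op 6: read(P3, v2) -> 42. No state change.
Op 7: read(P1, v2) -> 42. No state change.

Answer: 4 4 4 4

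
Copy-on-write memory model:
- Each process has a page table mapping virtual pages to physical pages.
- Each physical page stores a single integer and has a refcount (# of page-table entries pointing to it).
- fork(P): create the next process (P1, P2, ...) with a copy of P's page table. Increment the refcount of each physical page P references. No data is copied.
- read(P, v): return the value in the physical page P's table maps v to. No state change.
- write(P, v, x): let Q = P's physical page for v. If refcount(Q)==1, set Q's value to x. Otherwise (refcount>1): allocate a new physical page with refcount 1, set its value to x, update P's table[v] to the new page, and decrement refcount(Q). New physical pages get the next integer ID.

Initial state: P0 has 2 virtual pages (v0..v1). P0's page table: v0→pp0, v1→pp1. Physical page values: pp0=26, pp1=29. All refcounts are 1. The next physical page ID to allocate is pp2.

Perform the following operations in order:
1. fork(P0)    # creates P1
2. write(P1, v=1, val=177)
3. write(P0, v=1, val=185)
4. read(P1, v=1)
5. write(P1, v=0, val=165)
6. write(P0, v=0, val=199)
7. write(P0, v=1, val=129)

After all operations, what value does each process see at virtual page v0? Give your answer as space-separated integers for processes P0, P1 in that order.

Answer: 199 165

Derivation:
Op 1: fork(P0) -> P1. 2 ppages; refcounts: pp0:2 pp1:2
Op 2: write(P1, v1, 177). refcount(pp1)=2>1 -> COPY to pp2. 3 ppages; refcounts: pp0:2 pp1:1 pp2:1
Op 3: write(P0, v1, 185). refcount(pp1)=1 -> write in place. 3 ppages; refcounts: pp0:2 pp1:1 pp2:1
Op 4: read(P1, v1) -> 177. No state change.
Op 5: write(P1, v0, 165). refcount(pp0)=2>1 -> COPY to pp3. 4 ppages; refcounts: pp0:1 pp1:1 pp2:1 pp3:1
Op 6: write(P0, v0, 199). refcount(pp0)=1 -> write in place. 4 ppages; refcounts: pp0:1 pp1:1 pp2:1 pp3:1
Op 7: write(P0, v1, 129). refcount(pp1)=1 -> write in place. 4 ppages; refcounts: pp0:1 pp1:1 pp2:1 pp3:1
P0: v0 -> pp0 = 199
P1: v0 -> pp3 = 165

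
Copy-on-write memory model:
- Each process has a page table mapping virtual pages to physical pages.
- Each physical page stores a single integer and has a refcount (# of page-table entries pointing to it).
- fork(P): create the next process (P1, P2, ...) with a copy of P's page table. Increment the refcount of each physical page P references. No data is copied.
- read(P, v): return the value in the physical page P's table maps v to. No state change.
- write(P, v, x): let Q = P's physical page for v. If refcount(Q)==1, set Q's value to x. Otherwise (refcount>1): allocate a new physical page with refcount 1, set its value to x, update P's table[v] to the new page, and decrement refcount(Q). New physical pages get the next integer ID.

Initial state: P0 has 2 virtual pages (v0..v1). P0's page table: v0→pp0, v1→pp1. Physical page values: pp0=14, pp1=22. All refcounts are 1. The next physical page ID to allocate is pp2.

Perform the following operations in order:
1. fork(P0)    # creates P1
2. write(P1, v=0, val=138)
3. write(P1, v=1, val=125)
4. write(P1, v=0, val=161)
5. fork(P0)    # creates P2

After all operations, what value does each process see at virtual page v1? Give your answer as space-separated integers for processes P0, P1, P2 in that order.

Op 1: fork(P0) -> P1. 2 ppages; refcounts: pp0:2 pp1:2
Op 2: write(P1, v0, 138). refcount(pp0)=2>1 -> COPY to pp2. 3 ppages; refcounts: pp0:1 pp1:2 pp2:1
Op 3: write(P1, v1, 125). refcount(pp1)=2>1 -> COPY to pp3. 4 ppages; refcounts: pp0:1 pp1:1 pp2:1 pp3:1
Op 4: write(P1, v0, 161). refcount(pp2)=1 -> write in place. 4 ppages; refcounts: pp0:1 pp1:1 pp2:1 pp3:1
Op 5: fork(P0) -> P2. 4 ppages; refcounts: pp0:2 pp1:2 pp2:1 pp3:1
P0: v1 -> pp1 = 22
P1: v1 -> pp3 = 125
P2: v1 -> pp1 = 22

Answer: 22 125 22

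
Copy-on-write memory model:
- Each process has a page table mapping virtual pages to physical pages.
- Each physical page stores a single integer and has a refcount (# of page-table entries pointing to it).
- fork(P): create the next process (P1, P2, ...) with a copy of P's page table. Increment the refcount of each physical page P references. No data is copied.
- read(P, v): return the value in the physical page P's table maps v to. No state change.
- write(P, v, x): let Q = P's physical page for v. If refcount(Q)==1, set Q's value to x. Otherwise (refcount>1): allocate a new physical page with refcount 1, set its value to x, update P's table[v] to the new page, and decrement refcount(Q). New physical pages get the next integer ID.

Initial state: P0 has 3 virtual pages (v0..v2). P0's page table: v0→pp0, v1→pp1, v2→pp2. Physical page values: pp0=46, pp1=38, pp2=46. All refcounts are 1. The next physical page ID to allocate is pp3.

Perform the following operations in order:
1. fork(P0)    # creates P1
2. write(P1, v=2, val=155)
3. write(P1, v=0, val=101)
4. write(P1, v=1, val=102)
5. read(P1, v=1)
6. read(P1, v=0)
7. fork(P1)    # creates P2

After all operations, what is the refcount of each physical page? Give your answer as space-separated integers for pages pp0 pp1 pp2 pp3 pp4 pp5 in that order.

Answer: 1 1 1 2 2 2

Derivation:
Op 1: fork(P0) -> P1. 3 ppages; refcounts: pp0:2 pp1:2 pp2:2
Op 2: write(P1, v2, 155). refcount(pp2)=2>1 -> COPY to pp3. 4 ppages; refcounts: pp0:2 pp1:2 pp2:1 pp3:1
Op 3: write(P1, v0, 101). refcount(pp0)=2>1 -> COPY to pp4. 5 ppages; refcounts: pp0:1 pp1:2 pp2:1 pp3:1 pp4:1
Op 4: write(P1, v1, 102). refcount(pp1)=2>1 -> COPY to pp5. 6 ppages; refcounts: pp0:1 pp1:1 pp2:1 pp3:1 pp4:1 pp5:1
Op 5: read(P1, v1) -> 102. No state change.
Op 6: read(P1, v0) -> 101. No state change.
Op 7: fork(P1) -> P2. 6 ppages; refcounts: pp0:1 pp1:1 pp2:1 pp3:2 pp4:2 pp5:2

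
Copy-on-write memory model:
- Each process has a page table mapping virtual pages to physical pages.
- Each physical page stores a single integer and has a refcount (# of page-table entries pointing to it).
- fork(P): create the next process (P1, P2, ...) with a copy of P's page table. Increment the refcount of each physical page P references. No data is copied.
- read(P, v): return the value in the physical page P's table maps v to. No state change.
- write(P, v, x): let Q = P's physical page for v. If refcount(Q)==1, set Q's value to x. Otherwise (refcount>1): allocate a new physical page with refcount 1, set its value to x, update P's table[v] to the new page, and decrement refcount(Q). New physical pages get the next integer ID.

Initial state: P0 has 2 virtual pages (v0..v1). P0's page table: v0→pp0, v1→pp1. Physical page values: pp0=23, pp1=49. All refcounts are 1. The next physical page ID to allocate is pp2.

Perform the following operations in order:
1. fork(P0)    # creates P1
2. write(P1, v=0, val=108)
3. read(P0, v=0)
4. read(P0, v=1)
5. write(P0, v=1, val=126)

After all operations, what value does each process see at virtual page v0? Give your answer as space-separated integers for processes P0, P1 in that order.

Answer: 23 108

Derivation:
Op 1: fork(P0) -> P1. 2 ppages; refcounts: pp0:2 pp1:2
Op 2: write(P1, v0, 108). refcount(pp0)=2>1 -> COPY to pp2. 3 ppages; refcounts: pp0:1 pp1:2 pp2:1
Op 3: read(P0, v0) -> 23. No state change.
Op 4: read(P0, v1) -> 49. No state change.
Op 5: write(P0, v1, 126). refcount(pp1)=2>1 -> COPY to pp3. 4 ppages; refcounts: pp0:1 pp1:1 pp2:1 pp3:1
P0: v0 -> pp0 = 23
P1: v0 -> pp2 = 108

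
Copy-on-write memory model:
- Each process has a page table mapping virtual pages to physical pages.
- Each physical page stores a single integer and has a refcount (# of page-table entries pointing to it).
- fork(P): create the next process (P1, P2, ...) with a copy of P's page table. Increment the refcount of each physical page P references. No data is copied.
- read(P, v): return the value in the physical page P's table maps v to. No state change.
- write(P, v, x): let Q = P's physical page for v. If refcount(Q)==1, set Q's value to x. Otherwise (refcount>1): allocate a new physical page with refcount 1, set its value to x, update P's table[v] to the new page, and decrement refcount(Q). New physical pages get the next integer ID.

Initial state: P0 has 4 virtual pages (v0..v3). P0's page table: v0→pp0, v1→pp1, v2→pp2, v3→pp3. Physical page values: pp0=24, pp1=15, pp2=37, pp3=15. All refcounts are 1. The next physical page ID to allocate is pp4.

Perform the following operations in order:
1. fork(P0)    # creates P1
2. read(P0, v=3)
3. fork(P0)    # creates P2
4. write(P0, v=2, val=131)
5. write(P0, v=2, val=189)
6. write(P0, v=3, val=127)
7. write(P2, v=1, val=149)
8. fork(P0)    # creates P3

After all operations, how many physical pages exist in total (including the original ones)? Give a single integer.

Op 1: fork(P0) -> P1. 4 ppages; refcounts: pp0:2 pp1:2 pp2:2 pp3:2
Op 2: read(P0, v3) -> 15. No state change.
Op 3: fork(P0) -> P2. 4 ppages; refcounts: pp0:3 pp1:3 pp2:3 pp3:3
Op 4: write(P0, v2, 131). refcount(pp2)=3>1 -> COPY to pp4. 5 ppages; refcounts: pp0:3 pp1:3 pp2:2 pp3:3 pp4:1
Op 5: write(P0, v2, 189). refcount(pp4)=1 -> write in place. 5 ppages; refcounts: pp0:3 pp1:3 pp2:2 pp3:3 pp4:1
Op 6: write(P0, v3, 127). refcount(pp3)=3>1 -> COPY to pp5. 6 ppages; refcounts: pp0:3 pp1:3 pp2:2 pp3:2 pp4:1 pp5:1
Op 7: write(P2, v1, 149). refcount(pp1)=3>1 -> COPY to pp6. 7 ppages; refcounts: pp0:3 pp1:2 pp2:2 pp3:2 pp4:1 pp5:1 pp6:1
Op 8: fork(P0) -> P3. 7 ppages; refcounts: pp0:4 pp1:3 pp2:2 pp3:2 pp4:2 pp5:2 pp6:1

Answer: 7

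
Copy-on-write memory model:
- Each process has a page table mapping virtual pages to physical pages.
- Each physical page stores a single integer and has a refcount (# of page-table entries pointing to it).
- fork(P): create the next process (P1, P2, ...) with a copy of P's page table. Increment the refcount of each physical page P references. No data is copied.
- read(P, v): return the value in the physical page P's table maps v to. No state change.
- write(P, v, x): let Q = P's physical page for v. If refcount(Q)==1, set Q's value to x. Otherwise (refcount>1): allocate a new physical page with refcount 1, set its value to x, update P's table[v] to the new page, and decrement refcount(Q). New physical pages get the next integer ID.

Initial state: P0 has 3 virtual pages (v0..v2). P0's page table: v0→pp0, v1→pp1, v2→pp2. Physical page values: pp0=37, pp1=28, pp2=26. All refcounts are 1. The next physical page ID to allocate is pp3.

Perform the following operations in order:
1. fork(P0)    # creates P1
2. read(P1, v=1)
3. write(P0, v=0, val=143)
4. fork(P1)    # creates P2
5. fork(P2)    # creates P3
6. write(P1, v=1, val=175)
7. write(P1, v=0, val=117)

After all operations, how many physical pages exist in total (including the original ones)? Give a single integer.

Answer: 6

Derivation:
Op 1: fork(P0) -> P1. 3 ppages; refcounts: pp0:2 pp1:2 pp2:2
Op 2: read(P1, v1) -> 28. No state change.
Op 3: write(P0, v0, 143). refcount(pp0)=2>1 -> COPY to pp3. 4 ppages; refcounts: pp0:1 pp1:2 pp2:2 pp3:1
Op 4: fork(P1) -> P2. 4 ppages; refcounts: pp0:2 pp1:3 pp2:3 pp3:1
Op 5: fork(P2) -> P3. 4 ppages; refcounts: pp0:3 pp1:4 pp2:4 pp3:1
Op 6: write(P1, v1, 175). refcount(pp1)=4>1 -> COPY to pp4. 5 ppages; refcounts: pp0:3 pp1:3 pp2:4 pp3:1 pp4:1
Op 7: write(P1, v0, 117). refcount(pp0)=3>1 -> COPY to pp5. 6 ppages; refcounts: pp0:2 pp1:3 pp2:4 pp3:1 pp4:1 pp5:1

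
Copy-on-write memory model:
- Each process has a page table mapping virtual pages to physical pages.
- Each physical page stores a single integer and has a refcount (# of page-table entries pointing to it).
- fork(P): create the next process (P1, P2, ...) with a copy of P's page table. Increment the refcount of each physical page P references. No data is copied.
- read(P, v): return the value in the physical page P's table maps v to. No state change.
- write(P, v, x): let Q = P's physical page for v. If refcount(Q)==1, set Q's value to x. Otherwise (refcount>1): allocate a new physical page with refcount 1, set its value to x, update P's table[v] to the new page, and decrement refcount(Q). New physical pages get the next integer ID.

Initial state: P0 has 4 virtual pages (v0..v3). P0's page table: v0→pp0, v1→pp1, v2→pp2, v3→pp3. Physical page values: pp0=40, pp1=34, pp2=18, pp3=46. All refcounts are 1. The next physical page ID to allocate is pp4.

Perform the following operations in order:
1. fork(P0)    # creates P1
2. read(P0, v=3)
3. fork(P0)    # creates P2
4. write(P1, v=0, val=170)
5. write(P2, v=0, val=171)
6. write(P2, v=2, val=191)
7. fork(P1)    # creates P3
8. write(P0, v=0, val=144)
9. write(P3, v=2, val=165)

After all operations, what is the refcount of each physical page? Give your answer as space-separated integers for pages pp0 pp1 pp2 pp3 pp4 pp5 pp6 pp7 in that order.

Op 1: fork(P0) -> P1. 4 ppages; refcounts: pp0:2 pp1:2 pp2:2 pp3:2
Op 2: read(P0, v3) -> 46. No state change.
Op 3: fork(P0) -> P2. 4 ppages; refcounts: pp0:3 pp1:3 pp2:3 pp3:3
Op 4: write(P1, v0, 170). refcount(pp0)=3>1 -> COPY to pp4. 5 ppages; refcounts: pp0:2 pp1:3 pp2:3 pp3:3 pp4:1
Op 5: write(P2, v0, 171). refcount(pp0)=2>1 -> COPY to pp5. 6 ppages; refcounts: pp0:1 pp1:3 pp2:3 pp3:3 pp4:1 pp5:1
Op 6: write(P2, v2, 191). refcount(pp2)=3>1 -> COPY to pp6. 7 ppages; refcounts: pp0:1 pp1:3 pp2:2 pp3:3 pp4:1 pp5:1 pp6:1
Op 7: fork(P1) -> P3. 7 ppages; refcounts: pp0:1 pp1:4 pp2:3 pp3:4 pp4:2 pp5:1 pp6:1
Op 8: write(P0, v0, 144). refcount(pp0)=1 -> write in place. 7 ppages; refcounts: pp0:1 pp1:4 pp2:3 pp3:4 pp4:2 pp5:1 pp6:1
Op 9: write(P3, v2, 165). refcount(pp2)=3>1 -> COPY to pp7. 8 ppages; refcounts: pp0:1 pp1:4 pp2:2 pp3:4 pp4:2 pp5:1 pp6:1 pp7:1

Answer: 1 4 2 4 2 1 1 1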